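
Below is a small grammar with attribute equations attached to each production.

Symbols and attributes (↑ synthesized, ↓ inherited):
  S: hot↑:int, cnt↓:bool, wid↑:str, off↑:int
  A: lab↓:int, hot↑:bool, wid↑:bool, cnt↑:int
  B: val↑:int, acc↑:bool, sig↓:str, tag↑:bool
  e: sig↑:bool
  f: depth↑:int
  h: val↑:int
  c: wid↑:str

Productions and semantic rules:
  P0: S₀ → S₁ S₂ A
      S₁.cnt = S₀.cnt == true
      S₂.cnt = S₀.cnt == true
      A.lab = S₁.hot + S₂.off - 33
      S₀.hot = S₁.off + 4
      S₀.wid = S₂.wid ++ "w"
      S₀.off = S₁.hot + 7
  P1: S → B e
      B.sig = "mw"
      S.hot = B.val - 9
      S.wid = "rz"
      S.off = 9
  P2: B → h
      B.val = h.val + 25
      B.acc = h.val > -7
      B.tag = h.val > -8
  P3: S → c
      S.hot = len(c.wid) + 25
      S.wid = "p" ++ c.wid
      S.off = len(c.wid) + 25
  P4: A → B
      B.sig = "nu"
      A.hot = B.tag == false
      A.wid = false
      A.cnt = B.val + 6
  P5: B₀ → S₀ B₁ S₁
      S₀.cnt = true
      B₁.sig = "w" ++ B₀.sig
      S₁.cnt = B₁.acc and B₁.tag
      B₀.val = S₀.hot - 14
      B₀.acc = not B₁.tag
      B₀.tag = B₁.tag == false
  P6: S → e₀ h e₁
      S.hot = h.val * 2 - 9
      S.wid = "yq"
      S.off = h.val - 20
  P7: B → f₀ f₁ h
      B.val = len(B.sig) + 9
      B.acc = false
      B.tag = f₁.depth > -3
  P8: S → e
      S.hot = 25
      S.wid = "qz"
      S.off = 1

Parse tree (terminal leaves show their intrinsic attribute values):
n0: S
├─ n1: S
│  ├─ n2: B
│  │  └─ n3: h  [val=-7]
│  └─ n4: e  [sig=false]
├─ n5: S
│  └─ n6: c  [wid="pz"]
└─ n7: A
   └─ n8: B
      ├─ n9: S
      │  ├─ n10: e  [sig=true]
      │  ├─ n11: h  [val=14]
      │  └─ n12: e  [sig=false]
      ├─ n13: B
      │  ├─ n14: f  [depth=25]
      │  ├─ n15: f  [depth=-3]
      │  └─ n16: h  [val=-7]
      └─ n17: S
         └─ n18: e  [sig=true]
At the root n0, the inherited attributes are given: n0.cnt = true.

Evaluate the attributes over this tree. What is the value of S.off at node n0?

1. n0.cnt = true  [given at root]
2. n1.cnt = true  [S₀.cnt == true]
3. n2.sig = "mw"  ["mw"]
4. n3.val = -7  [terminal]
5. n2.val = 18  [h.val + 25]
6. n2.acc = false  [h.val > -7]
7. n2.tag = true  [h.val > -8]
8. n4.sig = false  [terminal]
9. n1.hot = 9  [B.val - 9]
10. n1.wid = "rz"  ["rz"]
11. n1.off = 9  [9]
12. n5.cnt = true  [S₀.cnt == true]
13. n6.wid = "pz"  [terminal]
14. n5.hot = 27  [len(c.wid) + 25]
15. n5.wid = "ppz"  ["p" ++ c.wid]
16. n5.off = 27  [len(c.wid) + 25]
17. n7.lab = 3  [S₁.hot + S₂.off - 33]
18. n8.sig = "nu"  ["nu"]
19. n9.cnt = true  [true]
20. n10.sig = true  [terminal]
21. n11.val = 14  [terminal]
22. n12.sig = false  [terminal]
23. n9.hot = 19  [h.val * 2 - 9]
24. n9.wid = "yq"  ["yq"]
25. n9.off = -6  [h.val - 20]
26. n13.sig = "wnu"  ["w" ++ B₀.sig]
27. n14.depth = 25  [terminal]
28. n15.depth = -3  [terminal]
29. n16.val = -7  [terminal]
30. n13.val = 12  [len(B.sig) + 9]
31. n13.acc = false  [false]
32. n13.tag = false  [f₁.depth > -3]
33. n17.cnt = false  [B₁.acc and B₁.tag]
34. n18.sig = true  [terminal]
35. n17.hot = 25  [25]
36. n17.wid = "qz"  ["qz"]
37. n17.off = 1  [1]
38. n8.val = 5  [S₀.hot - 14]
39. n8.acc = true  [not B₁.tag]
40. n8.tag = true  [B₁.tag == false]
41. n7.hot = false  [B.tag == false]
42. n7.wid = false  [false]
43. n7.cnt = 11  [B.val + 6]
44. n0.hot = 13  [S₁.off + 4]
45. n0.wid = "ppzw"  [S₂.wid ++ "w"]
46. n0.off = 16  [S₁.hot + 7]

16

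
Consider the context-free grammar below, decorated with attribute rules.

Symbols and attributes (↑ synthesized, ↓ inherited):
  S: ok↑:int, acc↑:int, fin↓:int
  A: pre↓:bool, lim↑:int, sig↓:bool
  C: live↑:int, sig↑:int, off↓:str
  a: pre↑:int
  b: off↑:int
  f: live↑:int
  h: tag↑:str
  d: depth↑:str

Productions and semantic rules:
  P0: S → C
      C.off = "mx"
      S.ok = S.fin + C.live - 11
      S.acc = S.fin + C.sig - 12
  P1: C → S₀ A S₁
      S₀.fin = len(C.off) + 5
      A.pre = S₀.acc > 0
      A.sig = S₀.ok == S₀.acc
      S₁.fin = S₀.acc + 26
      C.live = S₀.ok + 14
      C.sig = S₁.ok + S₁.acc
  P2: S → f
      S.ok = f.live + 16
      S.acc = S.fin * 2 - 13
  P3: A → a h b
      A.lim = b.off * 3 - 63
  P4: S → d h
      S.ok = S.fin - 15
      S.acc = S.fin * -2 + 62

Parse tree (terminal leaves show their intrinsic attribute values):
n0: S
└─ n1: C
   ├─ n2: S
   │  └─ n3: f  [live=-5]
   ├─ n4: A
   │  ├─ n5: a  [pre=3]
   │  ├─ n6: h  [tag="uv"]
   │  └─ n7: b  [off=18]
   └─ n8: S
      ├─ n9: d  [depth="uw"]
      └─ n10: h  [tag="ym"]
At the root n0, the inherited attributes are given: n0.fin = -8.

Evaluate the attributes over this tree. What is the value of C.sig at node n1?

20

1. n0.fin = -8  [given at root]
2. n1.off = "mx"  ["mx"]
3. n2.fin = 7  [len(C.off) + 5]
4. n3.live = -5  [terminal]
5. n2.ok = 11  [f.live + 16]
6. n2.acc = 1  [S.fin * 2 - 13]
7. n4.pre = true  [S₀.acc > 0]
8. n4.sig = false  [S₀.ok == S₀.acc]
9. n5.pre = 3  [terminal]
10. n6.tag = "uv"  [terminal]
11. n7.off = 18  [terminal]
12. n4.lim = -9  [b.off * 3 - 63]
13. n8.fin = 27  [S₀.acc + 26]
14. n9.depth = "uw"  [terminal]
15. n10.tag = "ym"  [terminal]
16. n8.ok = 12  [S.fin - 15]
17. n8.acc = 8  [S.fin * -2 + 62]
18. n1.live = 25  [S₀.ok + 14]
19. n1.sig = 20  [S₁.ok + S₁.acc]
20. n0.ok = 6  [S.fin + C.live - 11]
21. n0.acc = 0  [S.fin + C.sig - 12]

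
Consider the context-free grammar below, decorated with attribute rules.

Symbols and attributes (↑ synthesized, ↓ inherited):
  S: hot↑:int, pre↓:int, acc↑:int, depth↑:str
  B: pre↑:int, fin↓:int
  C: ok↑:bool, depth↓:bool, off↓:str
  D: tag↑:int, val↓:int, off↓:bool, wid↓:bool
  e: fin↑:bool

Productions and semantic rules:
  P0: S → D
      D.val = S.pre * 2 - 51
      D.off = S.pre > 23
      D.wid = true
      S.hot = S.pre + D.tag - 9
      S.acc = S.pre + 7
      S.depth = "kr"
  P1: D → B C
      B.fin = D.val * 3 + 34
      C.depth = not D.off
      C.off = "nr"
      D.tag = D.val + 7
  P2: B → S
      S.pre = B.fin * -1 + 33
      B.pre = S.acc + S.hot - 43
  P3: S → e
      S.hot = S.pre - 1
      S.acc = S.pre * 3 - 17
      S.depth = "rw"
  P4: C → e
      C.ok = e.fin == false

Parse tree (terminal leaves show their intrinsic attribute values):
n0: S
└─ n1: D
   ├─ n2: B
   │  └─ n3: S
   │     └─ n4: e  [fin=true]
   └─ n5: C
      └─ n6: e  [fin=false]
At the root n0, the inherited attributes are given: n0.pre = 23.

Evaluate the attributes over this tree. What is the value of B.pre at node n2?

1. n0.pre = 23  [given at root]
2. n1.val = -5  [S.pre * 2 - 51]
3. n1.off = false  [S.pre > 23]
4. n1.wid = true  [true]
5. n2.fin = 19  [D.val * 3 + 34]
6. n3.pre = 14  [B.fin * -1 + 33]
7. n4.fin = true  [terminal]
8. n3.hot = 13  [S.pre - 1]
9. n3.acc = 25  [S.pre * 3 - 17]
10. n3.depth = "rw"  ["rw"]
11. n2.pre = -5  [S.acc + S.hot - 43]
12. n5.depth = true  [not D.off]
13. n5.off = "nr"  ["nr"]
14. n6.fin = false  [terminal]
15. n5.ok = true  [e.fin == false]
16. n1.tag = 2  [D.val + 7]
17. n0.hot = 16  [S.pre + D.tag - 9]
18. n0.acc = 30  [S.pre + 7]
19. n0.depth = "kr"  ["kr"]

-5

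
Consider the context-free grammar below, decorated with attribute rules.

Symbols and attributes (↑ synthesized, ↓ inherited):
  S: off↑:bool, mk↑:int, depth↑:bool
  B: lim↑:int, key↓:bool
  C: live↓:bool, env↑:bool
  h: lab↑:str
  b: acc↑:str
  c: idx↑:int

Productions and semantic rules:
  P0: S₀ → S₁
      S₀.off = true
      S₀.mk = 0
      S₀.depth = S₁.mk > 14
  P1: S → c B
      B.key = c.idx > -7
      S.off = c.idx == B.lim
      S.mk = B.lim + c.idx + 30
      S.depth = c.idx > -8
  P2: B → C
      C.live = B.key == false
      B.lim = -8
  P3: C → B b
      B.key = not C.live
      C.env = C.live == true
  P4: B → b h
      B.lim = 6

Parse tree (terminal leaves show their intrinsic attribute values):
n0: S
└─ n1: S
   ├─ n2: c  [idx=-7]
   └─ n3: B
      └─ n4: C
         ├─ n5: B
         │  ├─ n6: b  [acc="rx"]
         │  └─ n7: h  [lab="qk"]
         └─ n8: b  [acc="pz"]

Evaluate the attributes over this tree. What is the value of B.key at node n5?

false

1. n2.idx = -7  [terminal]
2. n3.key = false  [c.idx > -7]
3. n4.live = true  [B.key == false]
4. n5.key = false  [not C.live]
5. n6.acc = "rx"  [terminal]
6. n7.lab = "qk"  [terminal]
7. n5.lim = 6  [6]
8. n8.acc = "pz"  [terminal]
9. n4.env = true  [C.live == true]
10. n3.lim = -8  [-8]
11. n1.off = false  [c.idx == B.lim]
12. n1.mk = 15  [B.lim + c.idx + 30]
13. n1.depth = true  [c.idx > -8]
14. n0.off = true  [true]
15. n0.mk = 0  [0]
16. n0.depth = true  [S₁.mk > 14]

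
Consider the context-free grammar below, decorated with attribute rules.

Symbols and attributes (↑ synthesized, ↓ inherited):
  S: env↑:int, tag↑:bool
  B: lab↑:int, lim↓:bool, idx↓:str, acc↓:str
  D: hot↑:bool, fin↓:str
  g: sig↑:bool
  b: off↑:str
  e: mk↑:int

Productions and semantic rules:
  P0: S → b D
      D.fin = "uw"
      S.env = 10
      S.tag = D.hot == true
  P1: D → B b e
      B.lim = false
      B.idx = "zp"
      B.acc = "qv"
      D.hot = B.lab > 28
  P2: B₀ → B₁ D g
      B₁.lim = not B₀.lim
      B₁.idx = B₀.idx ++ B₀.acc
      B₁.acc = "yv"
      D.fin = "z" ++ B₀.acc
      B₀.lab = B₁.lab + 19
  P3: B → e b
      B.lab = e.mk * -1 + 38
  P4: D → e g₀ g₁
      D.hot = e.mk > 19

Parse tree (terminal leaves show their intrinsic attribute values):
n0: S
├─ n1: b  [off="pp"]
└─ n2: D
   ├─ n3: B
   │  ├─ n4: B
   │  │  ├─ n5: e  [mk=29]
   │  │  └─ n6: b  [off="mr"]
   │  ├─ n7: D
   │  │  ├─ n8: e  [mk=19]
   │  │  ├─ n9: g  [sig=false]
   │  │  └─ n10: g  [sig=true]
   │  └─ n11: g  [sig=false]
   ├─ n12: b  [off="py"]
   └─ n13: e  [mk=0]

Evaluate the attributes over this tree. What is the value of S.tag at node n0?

false

1. n1.off = "pp"  [terminal]
2. n2.fin = "uw"  ["uw"]
3. n3.lim = false  [false]
4. n3.idx = "zp"  ["zp"]
5. n3.acc = "qv"  ["qv"]
6. n4.lim = true  [not B₀.lim]
7. n4.idx = "zpqv"  [B₀.idx ++ B₀.acc]
8. n4.acc = "yv"  ["yv"]
9. n5.mk = 29  [terminal]
10. n6.off = "mr"  [terminal]
11. n4.lab = 9  [e.mk * -1 + 38]
12. n7.fin = "zqv"  ["z" ++ B₀.acc]
13. n8.mk = 19  [terminal]
14. n9.sig = false  [terminal]
15. n10.sig = true  [terminal]
16. n7.hot = false  [e.mk > 19]
17. n11.sig = false  [terminal]
18. n3.lab = 28  [B₁.lab + 19]
19. n12.off = "py"  [terminal]
20. n13.mk = 0  [terminal]
21. n2.hot = false  [B.lab > 28]
22. n0.env = 10  [10]
23. n0.tag = false  [D.hot == true]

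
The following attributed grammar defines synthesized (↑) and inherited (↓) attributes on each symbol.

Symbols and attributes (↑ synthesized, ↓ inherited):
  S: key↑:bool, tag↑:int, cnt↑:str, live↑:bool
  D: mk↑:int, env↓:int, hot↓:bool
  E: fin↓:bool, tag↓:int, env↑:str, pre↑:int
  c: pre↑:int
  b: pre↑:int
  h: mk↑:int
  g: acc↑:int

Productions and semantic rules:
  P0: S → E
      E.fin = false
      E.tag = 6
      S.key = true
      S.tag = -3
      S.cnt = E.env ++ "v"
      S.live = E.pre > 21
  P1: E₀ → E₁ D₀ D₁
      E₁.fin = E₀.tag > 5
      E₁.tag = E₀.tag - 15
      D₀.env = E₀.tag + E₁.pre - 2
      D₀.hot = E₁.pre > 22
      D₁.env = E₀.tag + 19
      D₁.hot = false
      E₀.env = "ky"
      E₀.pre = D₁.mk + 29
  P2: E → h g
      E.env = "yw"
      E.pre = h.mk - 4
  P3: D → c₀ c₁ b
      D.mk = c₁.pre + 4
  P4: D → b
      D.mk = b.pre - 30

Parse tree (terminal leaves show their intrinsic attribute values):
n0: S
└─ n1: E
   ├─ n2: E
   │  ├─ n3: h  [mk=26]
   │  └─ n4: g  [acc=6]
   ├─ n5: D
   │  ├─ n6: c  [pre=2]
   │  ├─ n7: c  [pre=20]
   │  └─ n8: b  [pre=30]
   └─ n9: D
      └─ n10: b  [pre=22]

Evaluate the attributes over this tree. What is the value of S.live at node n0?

false

1. n1.fin = false  [false]
2. n1.tag = 6  [6]
3. n2.fin = true  [E₀.tag > 5]
4. n2.tag = -9  [E₀.tag - 15]
5. n3.mk = 26  [terminal]
6. n4.acc = 6  [terminal]
7. n2.env = "yw"  ["yw"]
8. n2.pre = 22  [h.mk - 4]
9. n5.env = 26  [E₀.tag + E₁.pre - 2]
10. n5.hot = false  [E₁.pre > 22]
11. n6.pre = 2  [terminal]
12. n7.pre = 20  [terminal]
13. n8.pre = 30  [terminal]
14. n5.mk = 24  [c₁.pre + 4]
15. n9.env = 25  [E₀.tag + 19]
16. n9.hot = false  [false]
17. n10.pre = 22  [terminal]
18. n9.mk = -8  [b.pre - 30]
19. n1.env = "ky"  ["ky"]
20. n1.pre = 21  [D₁.mk + 29]
21. n0.key = true  [true]
22. n0.tag = -3  [-3]
23. n0.cnt = "kyv"  [E.env ++ "v"]
24. n0.live = false  [E.pre > 21]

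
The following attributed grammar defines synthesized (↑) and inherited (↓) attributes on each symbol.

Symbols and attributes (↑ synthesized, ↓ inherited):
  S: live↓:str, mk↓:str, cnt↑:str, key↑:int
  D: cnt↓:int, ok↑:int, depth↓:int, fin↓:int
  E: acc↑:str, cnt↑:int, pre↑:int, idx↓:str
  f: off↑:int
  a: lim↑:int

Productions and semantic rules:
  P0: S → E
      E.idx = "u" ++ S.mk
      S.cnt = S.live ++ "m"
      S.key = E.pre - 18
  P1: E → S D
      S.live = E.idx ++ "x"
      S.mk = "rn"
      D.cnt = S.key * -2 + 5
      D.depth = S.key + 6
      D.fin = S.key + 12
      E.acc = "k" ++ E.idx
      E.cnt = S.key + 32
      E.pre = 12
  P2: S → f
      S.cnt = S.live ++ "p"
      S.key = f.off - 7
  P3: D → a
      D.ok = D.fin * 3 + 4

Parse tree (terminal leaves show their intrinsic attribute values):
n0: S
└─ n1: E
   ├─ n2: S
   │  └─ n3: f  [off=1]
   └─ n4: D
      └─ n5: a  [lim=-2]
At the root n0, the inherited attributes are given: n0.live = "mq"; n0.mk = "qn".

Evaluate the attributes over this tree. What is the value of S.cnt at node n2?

"uqnxp"

1. n0.live = "mq"  [given at root]
2. n0.mk = "qn"  [given at root]
3. n1.idx = "uqn"  ["u" ++ S.mk]
4. n2.live = "uqnx"  [E.idx ++ "x"]
5. n2.mk = "rn"  ["rn"]
6. n3.off = 1  [terminal]
7. n2.cnt = "uqnxp"  [S.live ++ "p"]
8. n2.key = -6  [f.off - 7]
9. n4.cnt = 17  [S.key * -2 + 5]
10. n4.depth = 0  [S.key + 6]
11. n4.fin = 6  [S.key + 12]
12. n5.lim = -2  [terminal]
13. n4.ok = 22  [D.fin * 3 + 4]
14. n1.acc = "kuqn"  ["k" ++ E.idx]
15. n1.cnt = 26  [S.key + 32]
16. n1.pre = 12  [12]
17. n0.cnt = "mqm"  [S.live ++ "m"]
18. n0.key = -6  [E.pre - 18]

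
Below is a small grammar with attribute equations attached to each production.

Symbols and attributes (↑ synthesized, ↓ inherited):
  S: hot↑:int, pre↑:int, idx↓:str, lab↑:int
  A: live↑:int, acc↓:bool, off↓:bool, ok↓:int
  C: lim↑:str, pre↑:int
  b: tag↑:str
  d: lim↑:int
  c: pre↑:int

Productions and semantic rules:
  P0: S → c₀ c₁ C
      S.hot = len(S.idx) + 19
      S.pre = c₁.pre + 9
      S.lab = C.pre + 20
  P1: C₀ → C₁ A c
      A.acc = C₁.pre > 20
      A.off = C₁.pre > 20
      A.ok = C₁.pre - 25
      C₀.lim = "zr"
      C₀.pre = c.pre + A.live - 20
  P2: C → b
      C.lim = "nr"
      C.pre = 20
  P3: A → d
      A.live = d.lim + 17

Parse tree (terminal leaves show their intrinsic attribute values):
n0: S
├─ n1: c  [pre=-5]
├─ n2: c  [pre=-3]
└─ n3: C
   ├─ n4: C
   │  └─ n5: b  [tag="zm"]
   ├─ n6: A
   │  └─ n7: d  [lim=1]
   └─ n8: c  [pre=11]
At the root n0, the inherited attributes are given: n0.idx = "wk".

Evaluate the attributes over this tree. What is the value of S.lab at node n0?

29

1. n0.idx = "wk"  [given at root]
2. n1.pre = -5  [terminal]
3. n2.pre = -3  [terminal]
4. n5.tag = "zm"  [terminal]
5. n4.lim = "nr"  ["nr"]
6. n4.pre = 20  [20]
7. n6.acc = false  [C₁.pre > 20]
8. n6.off = false  [C₁.pre > 20]
9. n6.ok = -5  [C₁.pre - 25]
10. n7.lim = 1  [terminal]
11. n6.live = 18  [d.lim + 17]
12. n8.pre = 11  [terminal]
13. n3.lim = "zr"  ["zr"]
14. n3.pre = 9  [c.pre + A.live - 20]
15. n0.hot = 21  [len(S.idx) + 19]
16. n0.pre = 6  [c₁.pre + 9]
17. n0.lab = 29  [C.pre + 20]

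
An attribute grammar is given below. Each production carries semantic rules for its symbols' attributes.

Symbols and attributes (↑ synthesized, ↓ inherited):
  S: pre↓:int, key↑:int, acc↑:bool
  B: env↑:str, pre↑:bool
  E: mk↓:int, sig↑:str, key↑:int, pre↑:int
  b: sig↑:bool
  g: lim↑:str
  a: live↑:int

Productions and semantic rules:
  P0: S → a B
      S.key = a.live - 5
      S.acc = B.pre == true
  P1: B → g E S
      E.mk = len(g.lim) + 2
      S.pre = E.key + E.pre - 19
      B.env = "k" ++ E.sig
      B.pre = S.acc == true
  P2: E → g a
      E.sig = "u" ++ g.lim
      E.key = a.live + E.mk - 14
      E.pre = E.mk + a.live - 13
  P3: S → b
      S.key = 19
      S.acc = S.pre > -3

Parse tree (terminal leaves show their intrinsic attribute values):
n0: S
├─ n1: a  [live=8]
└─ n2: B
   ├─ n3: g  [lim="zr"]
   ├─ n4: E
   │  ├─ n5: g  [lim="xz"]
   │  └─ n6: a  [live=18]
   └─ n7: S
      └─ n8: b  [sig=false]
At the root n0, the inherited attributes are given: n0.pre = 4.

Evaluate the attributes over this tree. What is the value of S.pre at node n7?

-2

1. n0.pre = 4  [given at root]
2. n1.live = 8  [terminal]
3. n3.lim = "zr"  [terminal]
4. n4.mk = 4  [len(g.lim) + 2]
5. n5.lim = "xz"  [terminal]
6. n6.live = 18  [terminal]
7. n4.sig = "uxz"  ["u" ++ g.lim]
8. n4.key = 8  [a.live + E.mk - 14]
9. n4.pre = 9  [E.mk + a.live - 13]
10. n7.pre = -2  [E.key + E.pre - 19]
11. n8.sig = false  [terminal]
12. n7.key = 19  [19]
13. n7.acc = true  [S.pre > -3]
14. n2.env = "kuxz"  ["k" ++ E.sig]
15. n2.pre = true  [S.acc == true]
16. n0.key = 3  [a.live - 5]
17. n0.acc = true  [B.pre == true]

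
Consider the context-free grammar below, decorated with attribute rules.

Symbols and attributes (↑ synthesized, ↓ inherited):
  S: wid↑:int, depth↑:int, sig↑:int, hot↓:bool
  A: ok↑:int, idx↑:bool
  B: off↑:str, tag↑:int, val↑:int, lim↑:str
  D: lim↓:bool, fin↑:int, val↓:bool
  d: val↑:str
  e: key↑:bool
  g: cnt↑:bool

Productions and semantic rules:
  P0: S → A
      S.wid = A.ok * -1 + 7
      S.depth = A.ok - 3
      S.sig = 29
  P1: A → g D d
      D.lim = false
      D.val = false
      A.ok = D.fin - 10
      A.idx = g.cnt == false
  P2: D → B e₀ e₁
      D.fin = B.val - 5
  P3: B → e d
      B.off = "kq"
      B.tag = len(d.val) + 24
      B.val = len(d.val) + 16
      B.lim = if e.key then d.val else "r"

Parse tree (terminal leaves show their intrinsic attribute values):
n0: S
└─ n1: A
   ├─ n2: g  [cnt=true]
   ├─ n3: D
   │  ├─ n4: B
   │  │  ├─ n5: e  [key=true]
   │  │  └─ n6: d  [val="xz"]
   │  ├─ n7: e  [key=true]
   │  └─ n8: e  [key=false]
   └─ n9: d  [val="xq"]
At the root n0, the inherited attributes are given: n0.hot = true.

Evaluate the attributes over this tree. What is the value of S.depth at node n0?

0

1. n0.hot = true  [given at root]
2. n2.cnt = true  [terminal]
3. n3.lim = false  [false]
4. n3.val = false  [false]
5. n5.key = true  [terminal]
6. n6.val = "xz"  [terminal]
7. n4.off = "kq"  ["kq"]
8. n4.tag = 26  [len(d.val) + 24]
9. n4.val = 18  [len(d.val) + 16]
10. n4.lim = "xz"  [if e.key then d.val else "r"]
11. n7.key = true  [terminal]
12. n8.key = false  [terminal]
13. n3.fin = 13  [B.val - 5]
14. n9.val = "xq"  [terminal]
15. n1.ok = 3  [D.fin - 10]
16. n1.idx = false  [g.cnt == false]
17. n0.wid = 4  [A.ok * -1 + 7]
18. n0.depth = 0  [A.ok - 3]
19. n0.sig = 29  [29]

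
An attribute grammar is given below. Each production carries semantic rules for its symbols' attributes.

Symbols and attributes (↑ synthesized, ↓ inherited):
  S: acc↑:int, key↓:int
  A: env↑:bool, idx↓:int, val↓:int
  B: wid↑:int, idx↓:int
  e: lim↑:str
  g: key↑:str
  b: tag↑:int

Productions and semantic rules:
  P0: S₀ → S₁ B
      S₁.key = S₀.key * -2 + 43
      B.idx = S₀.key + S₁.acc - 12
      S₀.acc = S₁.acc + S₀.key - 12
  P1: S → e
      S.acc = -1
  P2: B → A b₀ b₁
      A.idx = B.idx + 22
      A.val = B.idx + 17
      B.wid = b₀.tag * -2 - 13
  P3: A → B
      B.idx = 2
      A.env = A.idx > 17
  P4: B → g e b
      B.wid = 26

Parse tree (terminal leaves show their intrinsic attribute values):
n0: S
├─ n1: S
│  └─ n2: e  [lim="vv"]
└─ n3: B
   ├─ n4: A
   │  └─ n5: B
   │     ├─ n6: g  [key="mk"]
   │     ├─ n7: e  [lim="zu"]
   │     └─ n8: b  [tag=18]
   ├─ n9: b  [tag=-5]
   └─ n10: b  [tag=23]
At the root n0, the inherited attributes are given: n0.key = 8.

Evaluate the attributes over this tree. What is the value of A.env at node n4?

false

1. n0.key = 8  [given at root]
2. n1.key = 27  [S₀.key * -2 + 43]
3. n2.lim = "vv"  [terminal]
4. n1.acc = -1  [-1]
5. n3.idx = -5  [S₀.key + S₁.acc - 12]
6. n4.idx = 17  [B.idx + 22]
7. n4.val = 12  [B.idx + 17]
8. n5.idx = 2  [2]
9. n6.key = "mk"  [terminal]
10. n7.lim = "zu"  [terminal]
11. n8.tag = 18  [terminal]
12. n5.wid = 26  [26]
13. n4.env = false  [A.idx > 17]
14. n9.tag = -5  [terminal]
15. n10.tag = 23  [terminal]
16. n3.wid = -3  [b₀.tag * -2 - 13]
17. n0.acc = -5  [S₁.acc + S₀.key - 12]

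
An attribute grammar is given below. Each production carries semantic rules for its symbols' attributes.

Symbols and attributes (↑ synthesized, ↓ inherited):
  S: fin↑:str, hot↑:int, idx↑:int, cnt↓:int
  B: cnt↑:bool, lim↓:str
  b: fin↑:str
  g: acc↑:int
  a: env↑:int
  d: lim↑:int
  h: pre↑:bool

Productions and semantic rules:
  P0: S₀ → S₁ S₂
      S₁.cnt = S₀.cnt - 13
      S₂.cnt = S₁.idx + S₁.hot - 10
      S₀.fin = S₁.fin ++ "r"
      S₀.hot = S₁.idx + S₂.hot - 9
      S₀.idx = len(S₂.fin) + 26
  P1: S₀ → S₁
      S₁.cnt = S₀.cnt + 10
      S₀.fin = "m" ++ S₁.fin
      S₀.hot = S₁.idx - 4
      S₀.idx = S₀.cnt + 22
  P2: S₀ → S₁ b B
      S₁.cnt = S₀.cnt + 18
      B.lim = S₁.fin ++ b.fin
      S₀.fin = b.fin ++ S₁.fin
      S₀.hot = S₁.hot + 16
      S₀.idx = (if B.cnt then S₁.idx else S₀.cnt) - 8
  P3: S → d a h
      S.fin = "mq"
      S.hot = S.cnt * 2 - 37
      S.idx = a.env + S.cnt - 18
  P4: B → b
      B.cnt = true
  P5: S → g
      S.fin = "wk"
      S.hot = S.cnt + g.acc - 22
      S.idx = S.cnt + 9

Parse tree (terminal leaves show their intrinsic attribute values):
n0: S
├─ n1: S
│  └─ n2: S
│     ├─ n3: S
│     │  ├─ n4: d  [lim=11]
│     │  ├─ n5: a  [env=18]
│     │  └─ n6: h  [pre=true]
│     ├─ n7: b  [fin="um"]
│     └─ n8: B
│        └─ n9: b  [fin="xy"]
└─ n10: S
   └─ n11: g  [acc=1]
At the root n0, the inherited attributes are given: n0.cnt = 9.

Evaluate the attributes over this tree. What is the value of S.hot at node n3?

1. n0.cnt = 9  [given at root]
2. n1.cnt = -4  [S₀.cnt - 13]
3. n2.cnt = 6  [S₀.cnt + 10]
4. n3.cnt = 24  [S₀.cnt + 18]
5. n4.lim = 11  [terminal]
6. n5.env = 18  [terminal]
7. n6.pre = true  [terminal]
8. n3.fin = "mq"  ["mq"]
9. n3.hot = 11  [S.cnt * 2 - 37]
10. n3.idx = 24  [a.env + S.cnt - 18]
11. n7.fin = "um"  [terminal]
12. n8.lim = "mqum"  [S₁.fin ++ b.fin]
13. n9.fin = "xy"  [terminal]
14. n8.cnt = true  [true]
15. n2.fin = "ummq"  [b.fin ++ S₁.fin]
16. n2.hot = 27  [S₁.hot + 16]
17. n2.idx = 16  [(if B.cnt then S₁.idx else S₀.cnt) - 8]
18. n1.fin = "mummq"  ["m" ++ S₁.fin]
19. n1.hot = 12  [S₁.idx - 4]
20. n1.idx = 18  [S₀.cnt + 22]
21. n10.cnt = 20  [S₁.idx + S₁.hot - 10]
22. n11.acc = 1  [terminal]
23. n10.fin = "wk"  ["wk"]
24. n10.hot = -1  [S.cnt + g.acc - 22]
25. n10.idx = 29  [S.cnt + 9]
26. n0.fin = "mummqr"  [S₁.fin ++ "r"]
27. n0.hot = 8  [S₁.idx + S₂.hot - 9]
28. n0.idx = 28  [len(S₂.fin) + 26]

11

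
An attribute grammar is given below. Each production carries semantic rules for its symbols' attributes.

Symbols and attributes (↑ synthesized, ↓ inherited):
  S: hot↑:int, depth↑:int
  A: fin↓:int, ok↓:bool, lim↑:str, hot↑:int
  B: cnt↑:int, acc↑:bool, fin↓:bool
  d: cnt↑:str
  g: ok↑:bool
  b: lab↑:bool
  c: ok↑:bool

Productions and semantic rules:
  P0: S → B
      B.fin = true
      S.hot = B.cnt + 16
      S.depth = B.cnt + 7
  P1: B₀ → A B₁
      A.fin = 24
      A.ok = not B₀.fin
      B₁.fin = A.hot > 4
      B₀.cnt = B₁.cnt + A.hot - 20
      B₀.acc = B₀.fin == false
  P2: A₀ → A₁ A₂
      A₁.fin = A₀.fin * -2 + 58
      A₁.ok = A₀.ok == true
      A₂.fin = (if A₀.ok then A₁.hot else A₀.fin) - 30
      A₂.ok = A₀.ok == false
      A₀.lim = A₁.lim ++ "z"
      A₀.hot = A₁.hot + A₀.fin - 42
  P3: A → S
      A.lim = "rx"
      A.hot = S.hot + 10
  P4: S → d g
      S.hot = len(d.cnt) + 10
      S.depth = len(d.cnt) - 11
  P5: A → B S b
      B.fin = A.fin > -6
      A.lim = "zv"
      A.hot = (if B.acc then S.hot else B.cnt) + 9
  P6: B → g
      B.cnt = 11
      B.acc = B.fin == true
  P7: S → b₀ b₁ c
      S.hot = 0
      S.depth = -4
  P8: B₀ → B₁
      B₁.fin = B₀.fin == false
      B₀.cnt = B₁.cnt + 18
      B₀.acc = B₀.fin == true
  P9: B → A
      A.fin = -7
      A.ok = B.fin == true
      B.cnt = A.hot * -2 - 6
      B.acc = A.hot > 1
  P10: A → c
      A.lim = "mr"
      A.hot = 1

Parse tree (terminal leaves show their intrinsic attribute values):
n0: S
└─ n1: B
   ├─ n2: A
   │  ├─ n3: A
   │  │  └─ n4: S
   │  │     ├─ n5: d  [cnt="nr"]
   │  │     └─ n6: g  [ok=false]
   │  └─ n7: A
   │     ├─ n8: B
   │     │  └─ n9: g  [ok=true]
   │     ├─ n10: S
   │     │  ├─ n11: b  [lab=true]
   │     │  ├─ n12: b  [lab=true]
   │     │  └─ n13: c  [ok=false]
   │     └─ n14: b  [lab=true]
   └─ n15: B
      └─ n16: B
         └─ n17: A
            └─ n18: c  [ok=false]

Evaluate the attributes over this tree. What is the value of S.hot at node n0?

1. n1.fin = true  [true]
2. n2.fin = 24  [24]
3. n2.ok = false  [not B₀.fin]
4. n3.fin = 10  [A₀.fin * -2 + 58]
5. n3.ok = false  [A₀.ok == true]
6. n5.cnt = "nr"  [terminal]
7. n6.ok = false  [terminal]
8. n4.hot = 12  [len(d.cnt) + 10]
9. n4.depth = -9  [len(d.cnt) - 11]
10. n3.lim = "rx"  ["rx"]
11. n3.hot = 22  [S.hot + 10]
12. n7.fin = -6  [(if A₀.ok then A₁.hot else A₀.fin) - 30]
13. n7.ok = true  [A₀.ok == false]
14. n8.fin = false  [A.fin > -6]
15. n9.ok = true  [terminal]
16. n8.cnt = 11  [11]
17. n8.acc = false  [B.fin == true]
18. n11.lab = true  [terminal]
19. n12.lab = true  [terminal]
20. n13.ok = false  [terminal]
21. n10.hot = 0  [0]
22. n10.depth = -4  [-4]
23. n14.lab = true  [terminal]
24. n7.lim = "zv"  ["zv"]
25. n7.hot = 20  [(if B.acc then S.hot else B.cnt) + 9]
26. n2.lim = "rxz"  [A₁.lim ++ "z"]
27. n2.hot = 4  [A₁.hot + A₀.fin - 42]
28. n15.fin = false  [A.hot > 4]
29. n16.fin = true  [B₀.fin == false]
30. n17.fin = -7  [-7]
31. n17.ok = true  [B.fin == true]
32. n18.ok = false  [terminal]
33. n17.lim = "mr"  ["mr"]
34. n17.hot = 1  [1]
35. n16.cnt = -8  [A.hot * -2 - 6]
36. n16.acc = false  [A.hot > 1]
37. n15.cnt = 10  [B₁.cnt + 18]
38. n15.acc = false  [B₀.fin == true]
39. n1.cnt = -6  [B₁.cnt + A.hot - 20]
40. n1.acc = false  [B₀.fin == false]
41. n0.hot = 10  [B.cnt + 16]
42. n0.depth = 1  [B.cnt + 7]

10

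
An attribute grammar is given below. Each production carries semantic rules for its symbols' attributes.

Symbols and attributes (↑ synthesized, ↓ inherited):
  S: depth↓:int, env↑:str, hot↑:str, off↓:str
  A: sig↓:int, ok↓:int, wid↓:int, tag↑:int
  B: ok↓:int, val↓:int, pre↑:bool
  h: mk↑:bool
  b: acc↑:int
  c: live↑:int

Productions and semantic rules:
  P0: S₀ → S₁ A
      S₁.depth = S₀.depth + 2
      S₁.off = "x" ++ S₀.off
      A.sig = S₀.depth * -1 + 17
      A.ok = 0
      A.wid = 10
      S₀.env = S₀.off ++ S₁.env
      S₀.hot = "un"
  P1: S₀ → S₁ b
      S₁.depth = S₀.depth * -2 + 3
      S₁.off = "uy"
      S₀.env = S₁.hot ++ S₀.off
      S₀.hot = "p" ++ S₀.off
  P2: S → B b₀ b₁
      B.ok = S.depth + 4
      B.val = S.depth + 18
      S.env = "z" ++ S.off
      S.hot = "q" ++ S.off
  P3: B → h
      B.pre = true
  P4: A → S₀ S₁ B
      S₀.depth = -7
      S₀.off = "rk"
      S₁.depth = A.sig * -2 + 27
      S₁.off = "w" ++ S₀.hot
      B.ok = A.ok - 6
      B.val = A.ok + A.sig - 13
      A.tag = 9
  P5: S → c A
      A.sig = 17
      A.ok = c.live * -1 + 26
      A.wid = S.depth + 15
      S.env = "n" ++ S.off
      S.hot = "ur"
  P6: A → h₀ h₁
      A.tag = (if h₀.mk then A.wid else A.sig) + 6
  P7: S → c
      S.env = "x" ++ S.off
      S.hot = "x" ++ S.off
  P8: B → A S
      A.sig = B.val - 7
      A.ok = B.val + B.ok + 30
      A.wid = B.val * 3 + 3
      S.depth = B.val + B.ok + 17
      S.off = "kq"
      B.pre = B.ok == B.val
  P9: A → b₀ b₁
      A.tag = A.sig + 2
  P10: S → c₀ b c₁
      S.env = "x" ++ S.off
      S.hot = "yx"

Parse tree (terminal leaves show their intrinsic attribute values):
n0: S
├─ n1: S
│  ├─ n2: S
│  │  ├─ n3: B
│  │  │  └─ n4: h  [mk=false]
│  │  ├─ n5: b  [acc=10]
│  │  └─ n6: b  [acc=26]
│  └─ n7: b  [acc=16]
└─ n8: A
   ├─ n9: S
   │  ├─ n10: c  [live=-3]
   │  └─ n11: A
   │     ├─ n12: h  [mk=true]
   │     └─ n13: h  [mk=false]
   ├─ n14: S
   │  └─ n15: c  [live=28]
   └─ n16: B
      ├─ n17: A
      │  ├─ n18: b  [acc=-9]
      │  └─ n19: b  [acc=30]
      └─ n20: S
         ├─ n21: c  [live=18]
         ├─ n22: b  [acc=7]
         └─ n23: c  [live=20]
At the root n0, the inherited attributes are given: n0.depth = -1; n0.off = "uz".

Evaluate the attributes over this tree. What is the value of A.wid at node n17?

18

1. n0.depth = -1  [given at root]
2. n0.off = "uz"  [given at root]
3. n1.depth = 1  [S₀.depth + 2]
4. n1.off = "xuz"  ["x" ++ S₀.off]
5. n2.depth = 1  [S₀.depth * -2 + 3]
6. n2.off = "uy"  ["uy"]
7. n3.ok = 5  [S.depth + 4]
8. n3.val = 19  [S.depth + 18]
9. n4.mk = false  [terminal]
10. n3.pre = true  [true]
11. n5.acc = 10  [terminal]
12. n6.acc = 26  [terminal]
13. n2.env = "zuy"  ["z" ++ S.off]
14. n2.hot = "quy"  ["q" ++ S.off]
15. n7.acc = 16  [terminal]
16. n1.env = "quyxuz"  [S₁.hot ++ S₀.off]
17. n1.hot = "pxuz"  ["p" ++ S₀.off]
18. n8.sig = 18  [S₀.depth * -1 + 17]
19. n8.ok = 0  [0]
20. n8.wid = 10  [10]
21. n9.depth = -7  [-7]
22. n9.off = "rk"  ["rk"]
23. n10.live = -3  [terminal]
24. n11.sig = 17  [17]
25. n11.ok = 29  [c.live * -1 + 26]
26. n11.wid = 8  [S.depth + 15]
27. n12.mk = true  [terminal]
28. n13.mk = false  [terminal]
29. n11.tag = 14  [(if h₀.mk then A.wid else A.sig) + 6]
30. n9.env = "nrk"  ["n" ++ S.off]
31. n9.hot = "ur"  ["ur"]
32. n14.depth = -9  [A.sig * -2 + 27]
33. n14.off = "wur"  ["w" ++ S₀.hot]
34. n15.live = 28  [terminal]
35. n14.env = "xwur"  ["x" ++ S.off]
36. n14.hot = "xwur"  ["x" ++ S.off]
37. n16.ok = -6  [A.ok - 6]
38. n16.val = 5  [A.ok + A.sig - 13]
39. n17.sig = -2  [B.val - 7]
40. n17.ok = 29  [B.val + B.ok + 30]
41. n17.wid = 18  [B.val * 3 + 3]
42. n18.acc = -9  [terminal]
43. n19.acc = 30  [terminal]
44. n17.tag = 0  [A.sig + 2]
45. n20.depth = 16  [B.val + B.ok + 17]
46. n20.off = "kq"  ["kq"]
47. n21.live = 18  [terminal]
48. n22.acc = 7  [terminal]
49. n23.live = 20  [terminal]
50. n20.env = "xkq"  ["x" ++ S.off]
51. n20.hot = "yx"  ["yx"]
52. n16.pre = false  [B.ok == B.val]
53. n8.tag = 9  [9]
54. n0.env = "uzquyxuz"  [S₀.off ++ S₁.env]
55. n0.hot = "un"  ["un"]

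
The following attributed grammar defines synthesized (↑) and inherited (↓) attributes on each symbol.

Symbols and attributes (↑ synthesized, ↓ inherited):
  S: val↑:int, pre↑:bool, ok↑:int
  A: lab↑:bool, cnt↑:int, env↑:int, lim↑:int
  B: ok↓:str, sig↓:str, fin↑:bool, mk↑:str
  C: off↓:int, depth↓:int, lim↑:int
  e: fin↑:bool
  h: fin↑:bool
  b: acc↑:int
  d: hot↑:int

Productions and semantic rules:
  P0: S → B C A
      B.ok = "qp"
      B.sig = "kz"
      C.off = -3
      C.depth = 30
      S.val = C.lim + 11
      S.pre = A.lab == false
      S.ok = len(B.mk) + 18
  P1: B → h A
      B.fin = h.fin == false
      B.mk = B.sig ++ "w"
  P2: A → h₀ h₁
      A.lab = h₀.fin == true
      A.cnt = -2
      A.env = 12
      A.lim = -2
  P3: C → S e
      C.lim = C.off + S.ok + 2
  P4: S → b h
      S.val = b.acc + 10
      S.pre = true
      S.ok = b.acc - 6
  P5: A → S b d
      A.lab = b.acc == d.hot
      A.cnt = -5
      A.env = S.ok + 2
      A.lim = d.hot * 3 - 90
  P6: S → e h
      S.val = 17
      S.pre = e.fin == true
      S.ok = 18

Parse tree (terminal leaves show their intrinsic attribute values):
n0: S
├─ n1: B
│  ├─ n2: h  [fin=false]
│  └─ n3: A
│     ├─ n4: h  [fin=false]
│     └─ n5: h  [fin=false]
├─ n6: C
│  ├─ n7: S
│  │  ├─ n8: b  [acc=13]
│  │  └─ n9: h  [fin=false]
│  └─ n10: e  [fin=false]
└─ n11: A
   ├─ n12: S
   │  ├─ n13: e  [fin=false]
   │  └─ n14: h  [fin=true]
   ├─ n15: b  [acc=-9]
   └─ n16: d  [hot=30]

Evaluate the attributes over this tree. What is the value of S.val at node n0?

17

1. n1.ok = "qp"  ["qp"]
2. n1.sig = "kz"  ["kz"]
3. n2.fin = false  [terminal]
4. n4.fin = false  [terminal]
5. n5.fin = false  [terminal]
6. n3.lab = false  [h₀.fin == true]
7. n3.cnt = -2  [-2]
8. n3.env = 12  [12]
9. n3.lim = -2  [-2]
10. n1.fin = true  [h.fin == false]
11. n1.mk = "kzw"  [B.sig ++ "w"]
12. n6.off = -3  [-3]
13. n6.depth = 30  [30]
14. n8.acc = 13  [terminal]
15. n9.fin = false  [terminal]
16. n7.val = 23  [b.acc + 10]
17. n7.pre = true  [true]
18. n7.ok = 7  [b.acc - 6]
19. n10.fin = false  [terminal]
20. n6.lim = 6  [C.off + S.ok + 2]
21. n13.fin = false  [terminal]
22. n14.fin = true  [terminal]
23. n12.val = 17  [17]
24. n12.pre = false  [e.fin == true]
25. n12.ok = 18  [18]
26. n15.acc = -9  [terminal]
27. n16.hot = 30  [terminal]
28. n11.lab = false  [b.acc == d.hot]
29. n11.cnt = -5  [-5]
30. n11.env = 20  [S.ok + 2]
31. n11.lim = 0  [d.hot * 3 - 90]
32. n0.val = 17  [C.lim + 11]
33. n0.pre = true  [A.lab == false]
34. n0.ok = 21  [len(B.mk) + 18]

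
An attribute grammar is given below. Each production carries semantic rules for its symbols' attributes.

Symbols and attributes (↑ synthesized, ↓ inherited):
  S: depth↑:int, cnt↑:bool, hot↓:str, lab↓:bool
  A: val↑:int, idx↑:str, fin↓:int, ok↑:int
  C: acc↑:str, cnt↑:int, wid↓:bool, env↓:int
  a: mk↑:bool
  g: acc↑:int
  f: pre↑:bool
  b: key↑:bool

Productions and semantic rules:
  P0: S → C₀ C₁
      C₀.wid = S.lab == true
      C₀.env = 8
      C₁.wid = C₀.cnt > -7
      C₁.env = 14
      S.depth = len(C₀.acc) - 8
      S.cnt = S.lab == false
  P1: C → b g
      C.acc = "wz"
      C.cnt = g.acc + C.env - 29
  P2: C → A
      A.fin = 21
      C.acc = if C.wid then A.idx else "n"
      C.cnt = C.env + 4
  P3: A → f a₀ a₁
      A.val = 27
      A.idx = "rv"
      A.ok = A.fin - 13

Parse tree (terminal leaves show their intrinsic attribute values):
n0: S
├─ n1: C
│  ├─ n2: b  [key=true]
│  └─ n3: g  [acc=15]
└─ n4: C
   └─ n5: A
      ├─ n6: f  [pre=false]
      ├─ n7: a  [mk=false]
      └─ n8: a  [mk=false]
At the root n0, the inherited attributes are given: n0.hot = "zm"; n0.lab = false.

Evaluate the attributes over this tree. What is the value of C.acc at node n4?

"rv"

1. n0.hot = "zm"  [given at root]
2. n0.lab = false  [given at root]
3. n1.wid = false  [S.lab == true]
4. n1.env = 8  [8]
5. n2.key = true  [terminal]
6. n3.acc = 15  [terminal]
7. n1.acc = "wz"  ["wz"]
8. n1.cnt = -6  [g.acc + C.env - 29]
9. n4.wid = true  [C₀.cnt > -7]
10. n4.env = 14  [14]
11. n5.fin = 21  [21]
12. n6.pre = false  [terminal]
13. n7.mk = false  [terminal]
14. n8.mk = false  [terminal]
15. n5.val = 27  [27]
16. n5.idx = "rv"  ["rv"]
17. n5.ok = 8  [A.fin - 13]
18. n4.acc = "rv"  [if C.wid then A.idx else "n"]
19. n4.cnt = 18  [C.env + 4]
20. n0.depth = -6  [len(C₀.acc) - 8]
21. n0.cnt = true  [S.lab == false]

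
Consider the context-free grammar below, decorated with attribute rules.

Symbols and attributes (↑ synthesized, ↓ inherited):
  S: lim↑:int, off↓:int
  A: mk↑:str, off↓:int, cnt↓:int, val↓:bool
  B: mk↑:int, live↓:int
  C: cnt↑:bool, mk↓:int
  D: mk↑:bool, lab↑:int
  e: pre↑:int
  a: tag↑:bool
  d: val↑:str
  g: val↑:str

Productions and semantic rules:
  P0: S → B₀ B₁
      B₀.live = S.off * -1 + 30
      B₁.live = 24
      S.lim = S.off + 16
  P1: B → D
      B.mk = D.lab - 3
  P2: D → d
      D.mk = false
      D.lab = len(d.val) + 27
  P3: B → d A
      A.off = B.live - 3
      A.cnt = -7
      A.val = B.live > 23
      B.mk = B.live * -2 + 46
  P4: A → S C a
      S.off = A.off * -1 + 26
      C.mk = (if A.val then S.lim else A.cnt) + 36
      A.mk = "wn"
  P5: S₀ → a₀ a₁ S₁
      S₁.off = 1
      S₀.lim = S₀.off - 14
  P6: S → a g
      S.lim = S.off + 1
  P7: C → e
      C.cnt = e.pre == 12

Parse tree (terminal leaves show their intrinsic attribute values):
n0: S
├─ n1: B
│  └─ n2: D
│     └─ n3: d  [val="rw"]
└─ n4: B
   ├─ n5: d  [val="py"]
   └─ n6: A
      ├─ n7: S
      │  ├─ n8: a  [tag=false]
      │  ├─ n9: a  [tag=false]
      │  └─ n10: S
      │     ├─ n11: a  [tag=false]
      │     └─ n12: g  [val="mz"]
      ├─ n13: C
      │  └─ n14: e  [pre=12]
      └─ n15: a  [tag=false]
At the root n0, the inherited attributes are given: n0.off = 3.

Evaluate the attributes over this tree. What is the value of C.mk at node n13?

27

1. n0.off = 3  [given at root]
2. n1.live = 27  [S.off * -1 + 30]
3. n3.val = "rw"  [terminal]
4. n2.mk = false  [false]
5. n2.lab = 29  [len(d.val) + 27]
6. n1.mk = 26  [D.lab - 3]
7. n4.live = 24  [24]
8. n5.val = "py"  [terminal]
9. n6.off = 21  [B.live - 3]
10. n6.cnt = -7  [-7]
11. n6.val = true  [B.live > 23]
12. n7.off = 5  [A.off * -1 + 26]
13. n8.tag = false  [terminal]
14. n9.tag = false  [terminal]
15. n10.off = 1  [1]
16. n11.tag = false  [terminal]
17. n12.val = "mz"  [terminal]
18. n10.lim = 2  [S.off + 1]
19. n7.lim = -9  [S₀.off - 14]
20. n13.mk = 27  [(if A.val then S.lim else A.cnt) + 36]
21. n14.pre = 12  [terminal]
22. n13.cnt = true  [e.pre == 12]
23. n15.tag = false  [terminal]
24. n6.mk = "wn"  ["wn"]
25. n4.mk = -2  [B.live * -2 + 46]
26. n0.lim = 19  [S.off + 16]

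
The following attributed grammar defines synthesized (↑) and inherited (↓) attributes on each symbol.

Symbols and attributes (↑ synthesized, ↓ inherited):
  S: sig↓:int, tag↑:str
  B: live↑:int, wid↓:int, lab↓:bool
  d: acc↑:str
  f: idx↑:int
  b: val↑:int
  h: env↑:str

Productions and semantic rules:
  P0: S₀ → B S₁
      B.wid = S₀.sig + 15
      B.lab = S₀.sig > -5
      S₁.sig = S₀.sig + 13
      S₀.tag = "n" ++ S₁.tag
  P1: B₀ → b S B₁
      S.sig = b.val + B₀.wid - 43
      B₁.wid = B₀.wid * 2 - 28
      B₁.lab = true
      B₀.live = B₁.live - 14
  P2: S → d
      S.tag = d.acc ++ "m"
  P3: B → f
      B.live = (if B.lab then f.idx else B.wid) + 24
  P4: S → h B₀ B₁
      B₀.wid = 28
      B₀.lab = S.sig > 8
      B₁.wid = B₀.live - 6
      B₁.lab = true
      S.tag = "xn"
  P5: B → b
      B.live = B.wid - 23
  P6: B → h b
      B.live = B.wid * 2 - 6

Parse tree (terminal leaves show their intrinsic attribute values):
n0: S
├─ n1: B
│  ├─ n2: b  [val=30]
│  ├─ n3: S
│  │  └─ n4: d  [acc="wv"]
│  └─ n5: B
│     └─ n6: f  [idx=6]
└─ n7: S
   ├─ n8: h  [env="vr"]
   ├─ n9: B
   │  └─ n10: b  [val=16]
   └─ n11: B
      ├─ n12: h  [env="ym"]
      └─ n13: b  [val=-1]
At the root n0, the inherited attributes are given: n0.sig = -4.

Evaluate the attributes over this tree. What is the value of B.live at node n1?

1. n0.sig = -4  [given at root]
2. n1.wid = 11  [S₀.sig + 15]
3. n1.lab = true  [S₀.sig > -5]
4. n2.val = 30  [terminal]
5. n3.sig = -2  [b.val + B₀.wid - 43]
6. n4.acc = "wv"  [terminal]
7. n3.tag = "wvm"  [d.acc ++ "m"]
8. n5.wid = -6  [B₀.wid * 2 - 28]
9. n5.lab = true  [true]
10. n6.idx = 6  [terminal]
11. n5.live = 30  [(if B.lab then f.idx else B.wid) + 24]
12. n1.live = 16  [B₁.live - 14]
13. n7.sig = 9  [S₀.sig + 13]
14. n8.env = "vr"  [terminal]
15. n9.wid = 28  [28]
16. n9.lab = true  [S.sig > 8]
17. n10.val = 16  [terminal]
18. n9.live = 5  [B.wid - 23]
19. n11.wid = -1  [B₀.live - 6]
20. n11.lab = true  [true]
21. n12.env = "ym"  [terminal]
22. n13.val = -1  [terminal]
23. n11.live = -8  [B.wid * 2 - 6]
24. n7.tag = "xn"  ["xn"]
25. n0.tag = "nxn"  ["n" ++ S₁.tag]

16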